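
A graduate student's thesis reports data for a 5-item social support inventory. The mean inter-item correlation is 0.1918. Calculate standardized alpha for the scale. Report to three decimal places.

Standardized α = k·r̄ / (1 + (k−1)·r̄) = 5 × 0.1918 / (1 + 4 × 0.1918)
  = 0.9590 / 1.7672 = 0.543

standardized alpha = 0.543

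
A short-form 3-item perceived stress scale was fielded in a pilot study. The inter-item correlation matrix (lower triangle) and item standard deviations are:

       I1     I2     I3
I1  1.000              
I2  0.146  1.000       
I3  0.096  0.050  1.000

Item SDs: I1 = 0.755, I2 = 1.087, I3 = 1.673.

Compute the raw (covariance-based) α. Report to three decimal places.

α = 0.191

Σσ²ᵢ = 0.755² + 1.087² + 1.673² = 4.5505
Covariances σ_ij = r_ij · s_i · s_j:
  σ(I1,I2) = 0.146 × 0.755 × 1.087 = 0.1198
  σ(I1,I3) = 0.096 × 0.755 × 1.673 = 0.1213
  σ(I2,I3) = 0.050 × 1.087 × 1.673 = 0.0909
σ²_T = Σσ²ᵢ + 2·Σσ_ij = 4.5505 + 2 × 0.3320 = 5.2145
α = (3/2)·(1 − 4.5505/5.2145) = 0.191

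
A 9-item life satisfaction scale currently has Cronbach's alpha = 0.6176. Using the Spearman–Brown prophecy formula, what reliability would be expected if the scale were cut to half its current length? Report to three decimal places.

predicted reliability = 0.447

Length factor m = 1/2
α' = m·α / (1 − (1−m)·α)
   = 1/2 × 0.6176 / (1 − (1 − 1/2) × 0.6176)
   = 0.3088 / 0.6912 = 0.447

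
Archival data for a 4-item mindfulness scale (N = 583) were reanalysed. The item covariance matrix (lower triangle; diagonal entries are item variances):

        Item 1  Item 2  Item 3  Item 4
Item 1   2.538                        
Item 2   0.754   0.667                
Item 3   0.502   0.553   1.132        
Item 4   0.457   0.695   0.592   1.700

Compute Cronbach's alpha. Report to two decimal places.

α = 0.72

sum of item variances = 2.538 + 0.667 + 1.132 + 1.700 = 6.037
Sum of off-diagonal covariances = 3.553
Var(T) = 6.037 + 2 × 3.553 = 13.143
α = (k/(k−1))·(1 − sum of item variances/Var(T)) = (4/3)·(1 − 6.037/13.143) = 0.72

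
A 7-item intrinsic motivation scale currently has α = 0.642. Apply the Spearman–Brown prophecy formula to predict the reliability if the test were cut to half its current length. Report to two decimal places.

predicted reliability = 0.47

Length factor m = 1/2
α' = m·α / (1 − (1−m)·α)
   = 1/2 × 0.642 / (1 − (1 − 1/2) × 0.642)
   = 0.3210 / 0.6790 = 0.47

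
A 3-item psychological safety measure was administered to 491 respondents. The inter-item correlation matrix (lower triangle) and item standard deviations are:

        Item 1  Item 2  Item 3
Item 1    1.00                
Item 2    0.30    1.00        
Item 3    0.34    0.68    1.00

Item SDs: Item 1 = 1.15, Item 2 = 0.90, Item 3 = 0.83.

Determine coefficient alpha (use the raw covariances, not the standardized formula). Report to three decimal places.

coefficient alpha = 0.671

Σσ²ᵢ = 1.15² + 0.90² + 0.83² = 2.8214
Covariances σ_ij = r_ij · s_i · s_j:
  σ(Item 1,Item 2) = 0.30 × 1.15 × 0.90 = 0.3105
  σ(Item 1,Item 3) = 0.34 × 1.15 × 0.83 = 0.3245
  σ(Item 2,Item 3) = 0.68 × 0.90 × 0.83 = 0.5080
σ²_T = Σσ²ᵢ + 2·Σσ_ij = 2.8214 + 2 × 1.1430 = 5.1074
α = (3/2)·(1 − 2.8214/5.1074) = 0.671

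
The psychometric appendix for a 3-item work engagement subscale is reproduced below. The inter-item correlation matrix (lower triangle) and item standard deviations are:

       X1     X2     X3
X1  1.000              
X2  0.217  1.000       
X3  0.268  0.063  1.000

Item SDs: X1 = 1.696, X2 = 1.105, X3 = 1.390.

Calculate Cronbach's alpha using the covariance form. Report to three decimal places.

Σσ²ᵢ = 1.696² + 1.105² + 1.390² = 6.0295
Covariances σ_ij = r_ij · s_i · s_j:
  σ(X1,X2) = 0.217 × 1.696 × 1.105 = 0.4067
  σ(X1,X3) = 0.268 × 1.696 × 1.390 = 0.6318
  σ(X2,X3) = 0.063 × 1.105 × 1.390 = 0.0968
σ²_T = Σσ²ᵢ + 2·Σσ_ij = 6.0295 + 2 × 1.1353 = 8.3001
α = (3/2)·(1 − 6.0295/8.3001) = 0.410

α = 0.410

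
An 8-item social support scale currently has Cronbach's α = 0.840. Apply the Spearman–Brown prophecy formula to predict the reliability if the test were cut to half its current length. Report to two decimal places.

Length factor m = 1/2
α' = m·α / (1 − (1−m)·α)
   = 1/2 × 0.840 / (1 − (1 − 1/2) × 0.840)
   = 0.4200 / 0.5800 = 0.72

predicted reliability = 0.72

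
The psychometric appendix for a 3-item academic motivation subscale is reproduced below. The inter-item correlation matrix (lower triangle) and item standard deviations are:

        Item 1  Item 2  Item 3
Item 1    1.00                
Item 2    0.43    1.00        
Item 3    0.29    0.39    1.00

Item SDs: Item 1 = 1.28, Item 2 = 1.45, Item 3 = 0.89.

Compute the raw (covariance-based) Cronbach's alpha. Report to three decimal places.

Σσ²ᵢ = 1.28² + 1.45² + 0.89² = 4.5330
Covariances σ_ij = r_ij · s_i · s_j:
  σ(Item 1,Item 2) = 0.43 × 1.28 × 1.45 = 0.7981
  σ(Item 1,Item 3) = 0.29 × 1.28 × 0.89 = 0.3304
  σ(Item 2,Item 3) = 0.39 × 1.45 × 0.89 = 0.5033
σ²_T = Σσ²ᵢ + 2·Σσ_ij = 4.5330 + 2 × 1.6318 = 7.7966
α = (3/2)·(1 − 4.5330/7.7966) = 0.628

α = 0.628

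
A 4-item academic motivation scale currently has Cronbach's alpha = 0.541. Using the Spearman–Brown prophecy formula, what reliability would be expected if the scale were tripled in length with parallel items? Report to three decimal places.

Length factor m = 3
α' = m·α / (1 + (m−1)·α)
   = 3 × 0.541 / (1 + (3 − 1) × 0.541)
   = 1.6230 / 2.0820 = 0.780

predicted reliability = 0.780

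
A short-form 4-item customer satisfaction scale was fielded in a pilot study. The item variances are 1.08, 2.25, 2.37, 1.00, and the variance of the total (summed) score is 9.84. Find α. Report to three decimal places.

sum of item variances = 1.08 + 2.25 + 2.37 + 1.00 = 6.70
α = (k/(k−1))·(1 − sum of item variances/total variance) = (4/3)·(1 − 6.70/9.84) = 0.425

α = 0.425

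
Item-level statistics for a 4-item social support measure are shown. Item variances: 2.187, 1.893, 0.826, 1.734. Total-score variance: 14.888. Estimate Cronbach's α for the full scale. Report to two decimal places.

ΣVar(i) = 2.187 + 1.893 + 0.826 + 1.734 = 6.640
α = (k/(k−1))·(1 − ΣVar(i)/σ²_total) = (4/3)·(1 − 6.640/14.888) = 0.74

Cronbach's α = 0.74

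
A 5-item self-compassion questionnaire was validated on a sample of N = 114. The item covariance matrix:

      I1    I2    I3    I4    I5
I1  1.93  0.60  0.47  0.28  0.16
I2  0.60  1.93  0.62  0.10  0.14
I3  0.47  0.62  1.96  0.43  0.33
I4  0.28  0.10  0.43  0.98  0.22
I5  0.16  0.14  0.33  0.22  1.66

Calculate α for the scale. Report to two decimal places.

α = 0.55

ΣVar(i) = 1.93 + 1.93 + 1.96 + 0.98 + 1.66 = 8.46
Sum of off-diagonal covariances = 3.35
Var(T) = 8.46 + 2 × 3.35 = 15.16
α = (k/(k−1))·(1 − ΣVar(i)/Var(T)) = (5/4)·(1 − 8.46/15.16) = 0.55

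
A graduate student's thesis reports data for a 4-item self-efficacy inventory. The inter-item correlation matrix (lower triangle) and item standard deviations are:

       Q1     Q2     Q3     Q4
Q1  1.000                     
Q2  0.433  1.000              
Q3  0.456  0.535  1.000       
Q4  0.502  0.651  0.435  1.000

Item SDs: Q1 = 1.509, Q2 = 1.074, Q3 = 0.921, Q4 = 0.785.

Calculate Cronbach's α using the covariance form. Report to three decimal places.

α = 0.768

Σσ²ᵢ = 1.509² + 1.074² + 0.921² + 0.785² = 4.8950
Covariances σ_ij = r_ij · s_i · s_j:
  σ(Q1,Q2) = 0.433 × 1.509 × 1.074 = 0.7017
  σ(Q1,Q3) = 0.456 × 1.509 × 0.921 = 0.6337
  σ(Q1,Q4) = 0.502 × 1.509 × 0.785 = 0.5947
  σ(Q2,Q3) = 0.535 × 1.074 × 0.921 = 0.5292
  σ(Q2,Q4) = 0.651 × 1.074 × 0.785 = 0.5489
  σ(Q3,Q4) = 0.435 × 0.921 × 0.785 = 0.3145
σ²_T = Σσ²ᵢ + 2·Σσ_ij = 4.8950 + 2 × 3.3227 = 11.5404
α = (4/3)·(1 − 4.8950/11.5404) = 0.768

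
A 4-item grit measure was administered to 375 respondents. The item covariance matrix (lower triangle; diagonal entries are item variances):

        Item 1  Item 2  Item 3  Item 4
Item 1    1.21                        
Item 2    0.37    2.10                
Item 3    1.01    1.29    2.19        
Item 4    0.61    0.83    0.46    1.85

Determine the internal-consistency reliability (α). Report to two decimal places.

α = 0.74

Σσ²ᵢ = 1.21 + 2.10 + 2.19 + 1.85 = 7.35
Sum of the distinct covariances = 4.57
σ²_total = 7.35 + 2 × 4.57 = 16.49
α = (k/(k−1))·(1 − Σσ²ᵢ/σ²_total) = (4/3)·(1 − 7.35/16.49) = 0.74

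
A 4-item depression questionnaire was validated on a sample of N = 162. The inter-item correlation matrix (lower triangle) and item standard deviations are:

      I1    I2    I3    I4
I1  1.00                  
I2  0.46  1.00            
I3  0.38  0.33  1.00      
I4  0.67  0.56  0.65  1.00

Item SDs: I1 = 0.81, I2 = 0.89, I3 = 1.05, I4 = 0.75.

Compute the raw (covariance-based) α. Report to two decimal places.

α = 0.79

Σσ²ᵢ = 0.81² + 0.89² + 1.05² + 0.75² = 3.1132
Covariances σ_ij = r_ij · s_i · s_j:
  σ(I1,I2) = 0.46 × 0.81 × 0.89 = 0.3316
  σ(I1,I3) = 0.38 × 0.81 × 1.05 = 0.3232
  σ(I1,I4) = 0.67 × 0.81 × 0.75 = 0.4070
  σ(I2,I3) = 0.33 × 0.89 × 1.05 = 0.3084
  σ(I2,I4) = 0.56 × 0.89 × 0.75 = 0.3738
  σ(I3,I4) = 0.65 × 1.05 × 0.75 = 0.5119
σ²_T = Σσ²ᵢ + 2·Σσ_ij = 3.1132 + 2 × 2.2559 = 7.6250
α = (4/3)·(1 − 3.1132/7.6250) = 0.79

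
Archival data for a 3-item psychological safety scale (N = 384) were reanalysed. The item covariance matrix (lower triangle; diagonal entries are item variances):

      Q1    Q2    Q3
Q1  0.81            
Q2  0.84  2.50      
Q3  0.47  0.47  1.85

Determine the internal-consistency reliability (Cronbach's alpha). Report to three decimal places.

α = 0.612

Σσ²ᵢ = 0.81 + 2.50 + 1.85 = 5.16
Sum of off-diagonal covariances = 1.78
Var(T) = 5.16 + 2 × 1.78 = 8.72
α = (k/(k−1))·(1 − Σσ²ᵢ/Var(T)) = (3/2)·(1 − 5.16/8.72) = 0.612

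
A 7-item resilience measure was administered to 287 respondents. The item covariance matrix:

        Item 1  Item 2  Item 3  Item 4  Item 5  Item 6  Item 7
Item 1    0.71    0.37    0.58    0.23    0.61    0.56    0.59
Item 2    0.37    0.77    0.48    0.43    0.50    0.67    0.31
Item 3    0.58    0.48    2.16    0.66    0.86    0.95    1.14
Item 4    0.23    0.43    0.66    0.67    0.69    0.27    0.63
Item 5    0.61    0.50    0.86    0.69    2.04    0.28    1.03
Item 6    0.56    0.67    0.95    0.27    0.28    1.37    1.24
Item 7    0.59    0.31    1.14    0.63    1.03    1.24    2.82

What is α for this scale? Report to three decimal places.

ΣVar(i) = 0.71 + 0.77 + 2.16 + 0.67 + 2.04 + 1.37 + 2.82 = 10.54
Sum of off-diagonal covariances = 13.08
σ²_T = 10.54 + 2 × 13.08 = 36.70
α = (k/(k−1))·(1 − ΣVar(i)/σ²_T) = (7/6)·(1 − 10.54/36.70) = 0.832

α = 0.832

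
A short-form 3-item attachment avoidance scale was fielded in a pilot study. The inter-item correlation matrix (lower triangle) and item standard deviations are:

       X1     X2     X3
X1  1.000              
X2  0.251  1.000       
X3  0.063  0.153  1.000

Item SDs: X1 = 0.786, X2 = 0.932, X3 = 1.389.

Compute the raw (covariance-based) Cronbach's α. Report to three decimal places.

Cronbach's α = 0.313

Σσ²ᵢ = 0.786² + 0.932² + 1.389² = 3.4157
Covariances σ_ij = r_ij · s_i · s_j:
  σ(X1,X2) = 0.251 × 0.786 × 0.932 = 0.1839
  σ(X1,X3) = 0.063 × 0.786 × 1.389 = 0.0688
  σ(X2,X3) = 0.153 × 0.932 × 1.389 = 0.1981
σ²_T = Σσ²ᵢ + 2·Σσ_ij = 3.4157 + 2 × 0.4508 = 4.3173
α = (3/2)·(1 − 3.4157/4.3173) = 0.313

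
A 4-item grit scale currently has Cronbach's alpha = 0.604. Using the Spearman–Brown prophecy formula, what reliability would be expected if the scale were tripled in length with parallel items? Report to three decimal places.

predicted reliability = 0.821

Length factor m = 3
α' = m·α / (1 + (m−1)·α)
   = 3 × 0.604 / (1 + (3 − 1) × 0.604)
   = 1.8120 / 2.2080 = 0.821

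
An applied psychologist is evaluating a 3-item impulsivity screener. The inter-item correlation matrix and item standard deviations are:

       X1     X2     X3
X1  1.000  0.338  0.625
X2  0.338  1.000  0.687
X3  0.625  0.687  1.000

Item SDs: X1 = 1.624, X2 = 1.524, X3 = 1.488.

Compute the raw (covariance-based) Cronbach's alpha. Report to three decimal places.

Σσ²ᵢ = 1.624² + 1.524² + 1.488² = 7.1741
Covariances σ_ij = r_ij · s_i · s_j:
  σ(X1,X2) = 0.338 × 1.624 × 1.524 = 0.8365
  σ(X1,X3) = 0.625 × 1.624 × 1.488 = 1.5103
  σ(X2,X3) = 0.687 × 1.524 × 1.488 = 1.5579
σ²_T = Σσ²ᵢ + 2·Σσ_ij = 7.1741 + 2 × 3.9047 = 14.9835
α = (3/2)·(1 − 7.1741/14.9835) = 0.782

Cronbach's alpha = 0.782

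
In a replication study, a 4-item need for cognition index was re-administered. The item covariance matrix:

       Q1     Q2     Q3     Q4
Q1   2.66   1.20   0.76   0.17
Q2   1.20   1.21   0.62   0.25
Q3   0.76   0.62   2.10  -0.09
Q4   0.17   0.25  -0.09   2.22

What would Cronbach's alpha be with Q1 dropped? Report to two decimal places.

Cronbach's alpha = 0.33

Remaining items: Q2, Q3, Q4 (k = 3).
Σσ²ᵢ = 1.21 + 2.10 + 2.22 = 5.53
σ²_T = 5.53 + 2 × 0.78 = 7.09
α (item deleted) = (3/2)·(1 − 5.53/7.09) = 0.33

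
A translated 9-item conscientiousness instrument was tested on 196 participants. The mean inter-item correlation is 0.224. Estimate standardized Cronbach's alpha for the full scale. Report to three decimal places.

Standardized α = k·r̄ / (1 + (k−1)·r̄) = 9 × 0.224 / (1 + 8 × 0.224)
  = 2.0160 / 2.7920 = 0.722

α = 0.722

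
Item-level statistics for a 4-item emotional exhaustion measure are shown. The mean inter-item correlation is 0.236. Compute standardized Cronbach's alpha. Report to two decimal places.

α = 0.55

Standardized α = k·r̄ / (1 + (k−1)·r̄) = 4 × 0.236 / (1 + 3 × 0.236)
  = 0.9440 / 1.7080 = 0.55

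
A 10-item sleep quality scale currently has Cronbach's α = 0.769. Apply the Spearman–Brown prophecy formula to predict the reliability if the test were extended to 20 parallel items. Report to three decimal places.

Length factor m = 20/10 = 2.0000
α' = m·α / (1 + (m−1)·α)
   = 20/10 × 0.769 / (1 + (20/10 − 1) × 0.769)
   = 1.5380 / 1.7690 = 0.869

predicted reliability = 0.869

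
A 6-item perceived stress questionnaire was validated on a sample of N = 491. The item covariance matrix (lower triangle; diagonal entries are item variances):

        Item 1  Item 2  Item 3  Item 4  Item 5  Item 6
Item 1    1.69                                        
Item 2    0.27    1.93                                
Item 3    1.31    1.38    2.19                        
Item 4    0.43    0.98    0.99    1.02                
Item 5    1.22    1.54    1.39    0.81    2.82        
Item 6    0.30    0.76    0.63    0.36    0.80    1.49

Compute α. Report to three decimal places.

Σσ²ᵢ = 1.69 + 1.93 + 2.19 + 1.02 + 2.82 + 1.49 = 11.14
Sum of the distinct covariances = 13.17
σ²_total = 11.14 + 2 × 13.17 = 37.48
α = (k/(k−1))·(1 − Σσ²ᵢ/σ²_total) = (6/5)·(1 − 11.14/37.48) = 0.843

α = 0.843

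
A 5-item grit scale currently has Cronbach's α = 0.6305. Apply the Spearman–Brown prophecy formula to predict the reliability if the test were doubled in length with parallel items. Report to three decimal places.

Length factor m = 2
α' = m·α / (1 + (m−1)·α)
   = 2 × 0.6305 / (1 + (2 − 1) × 0.6305)
   = 1.2610 / 1.6305 = 0.773

predicted reliability = 0.773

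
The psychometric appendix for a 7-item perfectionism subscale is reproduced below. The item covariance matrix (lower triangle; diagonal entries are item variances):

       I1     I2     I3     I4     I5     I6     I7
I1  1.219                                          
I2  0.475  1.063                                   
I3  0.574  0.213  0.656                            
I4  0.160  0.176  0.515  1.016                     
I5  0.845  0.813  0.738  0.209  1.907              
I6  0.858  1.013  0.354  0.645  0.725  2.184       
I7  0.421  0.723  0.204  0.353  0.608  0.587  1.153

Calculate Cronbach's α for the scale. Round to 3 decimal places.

Σσᵢ² = 1.219 + 1.063 + 0.656 + 1.016 + 1.907 + 2.184 + 1.153 = 9.198
Σ_{i<j} σ_ij = 11.209
total variance = 9.198 + 2 × 11.209 = 31.616
α = (k/(k−1))·(1 − Σσᵢ²/total variance) = (7/6)·(1 − 9.198/31.616) = 0.827

α = 0.827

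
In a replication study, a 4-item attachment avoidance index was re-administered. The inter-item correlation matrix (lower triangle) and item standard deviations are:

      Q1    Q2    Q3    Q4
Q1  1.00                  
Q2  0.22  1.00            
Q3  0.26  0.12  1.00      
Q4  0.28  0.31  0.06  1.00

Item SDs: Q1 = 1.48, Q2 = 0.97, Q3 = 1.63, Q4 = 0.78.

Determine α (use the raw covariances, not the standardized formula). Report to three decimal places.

Σσ²ᵢ = 1.48² + 0.97² + 1.63² + 0.78² = 6.3966
Covariances σ_ij = r_ij · s_i · s_j:
  σ(Q1,Q2) = 0.22 × 1.48 × 0.97 = 0.3158
  σ(Q1,Q3) = 0.26 × 1.48 × 1.63 = 0.6272
  σ(Q1,Q4) = 0.28 × 1.48 × 0.78 = 0.3232
  σ(Q2,Q3) = 0.12 × 0.97 × 1.63 = 0.1897
  σ(Q2,Q4) = 0.31 × 0.97 × 0.78 = 0.2345
  σ(Q3,Q4) = 0.06 × 1.63 × 0.78 = 0.0763
σ²_T = Σσ²ᵢ + 2·Σσ_ij = 6.3966 + 2 × 1.7667 = 9.9300
α = (4/3)·(1 − 6.3966/9.9300) = 0.474

α = 0.474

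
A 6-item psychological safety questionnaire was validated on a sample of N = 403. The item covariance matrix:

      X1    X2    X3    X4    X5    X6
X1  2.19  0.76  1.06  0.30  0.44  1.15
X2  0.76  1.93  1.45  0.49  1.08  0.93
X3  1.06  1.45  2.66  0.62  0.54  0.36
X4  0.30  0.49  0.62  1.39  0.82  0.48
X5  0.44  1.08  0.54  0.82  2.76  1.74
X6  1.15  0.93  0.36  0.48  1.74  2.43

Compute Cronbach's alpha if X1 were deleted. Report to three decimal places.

Remaining items: X2, X3, X4, X5, X6 (k = 5).
ΣVar(i) = 1.93 + 2.66 + 1.39 + 2.76 + 2.43 = 11.17
σ²_total = 11.17 + 2 × 8.51 = 28.19
α (item deleted) = (5/4)·(1 − 11.17/28.19) = 0.755

Cronbach's alpha = 0.755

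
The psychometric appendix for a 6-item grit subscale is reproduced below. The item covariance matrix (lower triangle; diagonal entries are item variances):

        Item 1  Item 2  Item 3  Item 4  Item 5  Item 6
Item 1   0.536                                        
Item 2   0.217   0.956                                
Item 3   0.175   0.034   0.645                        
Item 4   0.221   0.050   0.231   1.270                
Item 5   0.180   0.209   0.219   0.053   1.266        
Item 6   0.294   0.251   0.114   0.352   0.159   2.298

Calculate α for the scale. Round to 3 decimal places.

α = 0.530

sum of item variances = 0.536 + 0.956 + 0.645 + 1.270 + 1.266 + 2.298 = 6.971
Σ_{i<j} σ_ij = 2.759
σ²_T = 6.971 + 2 × 2.759 = 12.489
α = (k/(k−1))·(1 − sum of item variances/σ²_T) = (6/5)·(1 − 6.971/12.489) = 0.530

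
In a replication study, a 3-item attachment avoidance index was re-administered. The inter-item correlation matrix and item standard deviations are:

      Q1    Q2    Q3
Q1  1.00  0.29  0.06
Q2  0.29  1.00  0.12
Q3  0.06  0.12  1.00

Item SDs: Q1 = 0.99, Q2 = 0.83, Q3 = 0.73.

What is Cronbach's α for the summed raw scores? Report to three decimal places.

Cronbach's α = 0.365

Σσ²ᵢ = 0.99² + 0.83² + 0.73² = 2.2019
Covariances σ_ij = r_ij · s_i · s_j:
  σ(Q1,Q2) = 0.29 × 0.99 × 0.83 = 0.2383
  σ(Q1,Q3) = 0.06 × 0.99 × 0.73 = 0.0434
  σ(Q2,Q3) = 0.12 × 0.83 × 0.73 = 0.0727
σ²_T = Σσ²ᵢ + 2·Σσ_ij = 2.2019 + 2 × 0.3544 = 2.9107
α = (3/2)·(1 − 2.2019/2.9107) = 0.365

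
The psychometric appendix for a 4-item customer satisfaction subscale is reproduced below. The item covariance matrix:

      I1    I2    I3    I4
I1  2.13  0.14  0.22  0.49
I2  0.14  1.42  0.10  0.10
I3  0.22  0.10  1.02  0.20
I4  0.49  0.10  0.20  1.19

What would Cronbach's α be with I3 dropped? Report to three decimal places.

α = 0.353

Remaining items: I1, I2, I4 (k = 3).
ΣVar(i) = 2.13 + 1.42 + 1.19 = 4.74
Var(T) = 4.74 + 2 × 0.73 = 6.20
α (item deleted) = (3/2)·(1 − 4.74/6.20) = 0.353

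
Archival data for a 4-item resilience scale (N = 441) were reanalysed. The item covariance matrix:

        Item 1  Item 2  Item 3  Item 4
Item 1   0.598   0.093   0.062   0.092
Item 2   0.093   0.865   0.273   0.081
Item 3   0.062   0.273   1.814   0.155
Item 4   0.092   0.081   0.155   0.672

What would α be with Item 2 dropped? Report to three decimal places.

Remaining items: Item 1, Item 3, Item 4 (k = 3).
Σσᵢ² = 0.598 + 1.814 + 0.672 = 3.084
Var(T) = 3.084 + 2 × 0.309 = 3.702
α (item deleted) = (3/2)·(1 − 3.084/3.702) = 0.250

α = 0.250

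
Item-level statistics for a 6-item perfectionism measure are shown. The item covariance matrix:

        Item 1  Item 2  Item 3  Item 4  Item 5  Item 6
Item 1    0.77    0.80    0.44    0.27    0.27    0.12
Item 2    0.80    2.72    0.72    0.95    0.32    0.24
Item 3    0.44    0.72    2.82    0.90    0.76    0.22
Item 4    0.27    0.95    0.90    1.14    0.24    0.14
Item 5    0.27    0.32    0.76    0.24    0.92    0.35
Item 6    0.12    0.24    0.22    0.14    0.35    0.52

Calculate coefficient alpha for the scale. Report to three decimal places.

α = 0.723

Σσᵢ² = 0.77 + 2.72 + 2.82 + 1.14 + 0.92 + 0.52 = 8.89
Σ_{i<j} σ_ij = 6.74
total variance = 8.89 + 2 × 6.74 = 22.37
α = (k/(k−1))·(1 − Σσᵢ²/total variance) = (6/5)·(1 − 8.89/22.37) = 0.723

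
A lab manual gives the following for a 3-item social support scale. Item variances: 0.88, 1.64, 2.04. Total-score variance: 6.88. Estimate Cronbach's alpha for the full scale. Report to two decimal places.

Σσᵢ² = 0.88 + 1.64 + 2.04 = 4.56
α = (k/(k−1))·(1 − Σσᵢ²/σ²_T) = (3/2)·(1 − 4.56/6.88) = 0.51

Cronbach's alpha = 0.51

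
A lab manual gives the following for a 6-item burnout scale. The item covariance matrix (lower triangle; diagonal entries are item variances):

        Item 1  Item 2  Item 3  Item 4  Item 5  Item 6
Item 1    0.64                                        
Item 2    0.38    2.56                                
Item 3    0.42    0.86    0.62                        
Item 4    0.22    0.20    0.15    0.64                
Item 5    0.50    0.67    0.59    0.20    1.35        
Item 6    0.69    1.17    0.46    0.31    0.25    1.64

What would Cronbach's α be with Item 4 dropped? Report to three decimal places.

α = 0.797

Remaining items: Item 1, Item 2, Item 3, Item 5, Item 6 (k = 5).
Σσ²ᵢ = 0.64 + 2.56 + 0.62 + 1.35 + 1.64 = 6.81
σ²_total = 6.81 + 2 × 5.99 = 18.79
α (item deleted) = (5/4)·(1 − 6.81/18.79) = 0.797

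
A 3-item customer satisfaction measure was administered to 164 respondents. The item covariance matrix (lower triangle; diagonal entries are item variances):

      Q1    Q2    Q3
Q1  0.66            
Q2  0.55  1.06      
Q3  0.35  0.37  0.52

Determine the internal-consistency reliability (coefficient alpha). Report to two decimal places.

α = 0.80

ΣVar(i) = 0.66 + 1.06 + 0.52 = 2.24
Σ_{i<j} σ_ij = 1.27
σ²_total = 2.24 + 2 × 1.27 = 4.78
α = (k/(k−1))·(1 − ΣVar(i)/σ²_total) = (3/2)·(1 − 2.24/4.78) = 0.80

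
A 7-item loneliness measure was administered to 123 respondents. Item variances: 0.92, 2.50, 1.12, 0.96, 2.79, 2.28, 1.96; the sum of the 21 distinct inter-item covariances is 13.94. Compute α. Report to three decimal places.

sum of item variances = 0.92 + 2.50 + 1.12 + 0.96 + 2.79 + 2.28 + 1.96 = 12.53
Sum of distinct covariances = 13.94
σ²_T = sum of item variances + 2·Σcov = 12.53 + 2 × 13.94 = 40.41
α = (7/6)·(1 − 12.53/40.41) = 0.805

α = 0.805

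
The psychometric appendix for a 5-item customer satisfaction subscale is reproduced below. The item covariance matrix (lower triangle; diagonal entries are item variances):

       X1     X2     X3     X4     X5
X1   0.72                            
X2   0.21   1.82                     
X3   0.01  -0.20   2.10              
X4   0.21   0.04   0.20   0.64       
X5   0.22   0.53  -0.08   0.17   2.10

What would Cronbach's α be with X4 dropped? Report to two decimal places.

Cronbach's α = 0.23

Remaining items: X1, X2, X3, X5 (k = 4).
ΣVar(i) = 0.72 + 1.82 + 2.10 + 2.10 = 6.74
Var(T) = 6.74 + 2 × 0.69 = 8.12
α (item deleted) = (4/3)·(1 − 6.74/8.12) = 0.23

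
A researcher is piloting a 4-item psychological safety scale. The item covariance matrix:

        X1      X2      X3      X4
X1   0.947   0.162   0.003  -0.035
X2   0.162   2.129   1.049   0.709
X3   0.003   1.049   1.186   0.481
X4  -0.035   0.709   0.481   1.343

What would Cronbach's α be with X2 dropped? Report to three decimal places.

Cronbach's α = 0.308

Remaining items: X1, X3, X4 (k = 3).
sum of item variances = 0.947 + 1.186 + 1.343 = 3.476
Var(T) = 3.476 + 2 × 0.449 = 4.374
α (item deleted) = (3/2)·(1 − 3.476/4.374) = 0.308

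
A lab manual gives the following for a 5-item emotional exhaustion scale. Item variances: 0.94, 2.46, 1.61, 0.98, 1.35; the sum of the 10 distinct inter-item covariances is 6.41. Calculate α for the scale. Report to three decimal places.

α = 0.795

ΣVar(i) = 0.94 + 2.46 + 1.61 + 0.98 + 1.35 = 7.34
Sum of distinct covariances = 6.41
σ²_total = ΣVar(i) + 2·Σcov = 7.34 + 2 × 6.41 = 20.16
α = (5/4)·(1 − 7.34/20.16) = 0.795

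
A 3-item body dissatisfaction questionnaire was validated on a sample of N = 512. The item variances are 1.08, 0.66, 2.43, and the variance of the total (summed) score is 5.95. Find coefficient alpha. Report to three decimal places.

α = 0.449

Σσ²ᵢ = 1.08 + 0.66 + 2.43 = 4.17
α = (k/(k−1))·(1 − Σσ²ᵢ/σ²_total) = (3/2)·(1 − 4.17/5.95) = 0.449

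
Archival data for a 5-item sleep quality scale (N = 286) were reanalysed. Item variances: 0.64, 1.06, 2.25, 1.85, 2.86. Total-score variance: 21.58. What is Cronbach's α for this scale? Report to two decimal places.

α = 0.75

Σσᵢ² = 0.64 + 1.06 + 2.25 + 1.85 + 2.86 = 8.66
α = (k/(k−1))·(1 − Σσᵢ²/Var(T)) = (5/4)·(1 − 8.66/21.58) = 0.75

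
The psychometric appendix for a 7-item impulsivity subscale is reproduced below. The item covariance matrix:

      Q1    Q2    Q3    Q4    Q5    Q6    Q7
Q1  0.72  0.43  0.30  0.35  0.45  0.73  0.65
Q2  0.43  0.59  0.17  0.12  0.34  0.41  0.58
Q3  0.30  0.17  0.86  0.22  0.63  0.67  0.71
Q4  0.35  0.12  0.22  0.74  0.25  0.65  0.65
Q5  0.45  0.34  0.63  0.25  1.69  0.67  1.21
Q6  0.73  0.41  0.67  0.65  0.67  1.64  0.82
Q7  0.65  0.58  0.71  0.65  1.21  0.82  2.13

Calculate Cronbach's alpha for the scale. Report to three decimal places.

α = 0.845

Σσᵢ² = 0.72 + 0.59 + 0.86 + 0.74 + 1.69 + 1.64 + 2.13 = 8.37
Σ_{i<j} σ_ij = 11.01
σ²_T = 8.37 + 2 × 11.01 = 30.39
α = (k/(k−1))·(1 − Σσᵢ²/σ²_T) = (7/6)·(1 − 8.37/30.39) = 0.845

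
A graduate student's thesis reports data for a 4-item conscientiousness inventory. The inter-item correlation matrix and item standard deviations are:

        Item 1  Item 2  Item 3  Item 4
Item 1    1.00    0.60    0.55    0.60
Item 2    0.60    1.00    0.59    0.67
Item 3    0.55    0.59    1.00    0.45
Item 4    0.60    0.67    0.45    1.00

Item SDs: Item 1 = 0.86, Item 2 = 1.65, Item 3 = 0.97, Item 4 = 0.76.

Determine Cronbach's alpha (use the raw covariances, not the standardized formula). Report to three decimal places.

α = 0.807

Σσ²ᵢ = 0.86² + 1.65² + 0.97² + 0.76² = 4.9806
Covariances σ_ij = r_ij · s_i · s_j:
  σ(Item 1,Item 2) = 0.60 × 0.86 × 1.65 = 0.8514
  σ(Item 1,Item 3) = 0.55 × 0.86 × 0.97 = 0.4588
  σ(Item 1,Item 4) = 0.60 × 0.86 × 0.76 = 0.3922
  σ(Item 2,Item 3) = 0.59 × 1.65 × 0.97 = 0.9443
  σ(Item 2,Item 4) = 0.67 × 1.65 × 0.76 = 0.8402
  σ(Item 3,Item 4) = 0.45 × 0.97 × 0.76 = 0.3317
σ²_T = Σσ²ᵢ + 2·Σσ_ij = 4.9806 + 2 × 3.8186 = 12.6178
α = (4/3)·(1 − 4.9806/12.6178) = 0.807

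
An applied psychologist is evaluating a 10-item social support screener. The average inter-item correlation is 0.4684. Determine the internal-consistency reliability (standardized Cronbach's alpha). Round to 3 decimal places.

Standardized α = k·r̄ / (1 + (k−1)·r̄) = 10 × 0.4684 / (1 + 9 × 0.4684)
  = 4.6840 / 5.2156 = 0.898

α = 0.898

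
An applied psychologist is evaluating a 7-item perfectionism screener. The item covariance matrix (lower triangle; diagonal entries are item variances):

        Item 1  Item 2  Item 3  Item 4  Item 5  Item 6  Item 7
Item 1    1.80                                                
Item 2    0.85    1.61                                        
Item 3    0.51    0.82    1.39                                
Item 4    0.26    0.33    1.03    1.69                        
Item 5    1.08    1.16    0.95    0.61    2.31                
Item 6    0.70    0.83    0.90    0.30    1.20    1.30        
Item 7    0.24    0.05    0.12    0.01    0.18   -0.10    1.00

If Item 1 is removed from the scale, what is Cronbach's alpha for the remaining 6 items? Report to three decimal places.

Remaining items: Item 2, Item 3, Item 4, Item 5, Item 6, Item 7 (k = 6).
Σσ²ᵢ = 1.61 + 1.39 + 1.69 + 2.31 + 1.30 + 1.00 = 9.30
total variance = 9.30 + 2 × 8.39 = 26.08
α (item deleted) = (6/5)·(1 − 9.30/26.08) = 0.772

Cronbach's alpha = 0.772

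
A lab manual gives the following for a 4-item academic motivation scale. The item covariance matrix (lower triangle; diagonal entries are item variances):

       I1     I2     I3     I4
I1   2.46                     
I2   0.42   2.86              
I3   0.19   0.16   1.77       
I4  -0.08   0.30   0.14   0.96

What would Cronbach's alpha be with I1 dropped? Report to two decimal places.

α = 0.27

Remaining items: I2, I3, I4 (k = 3).
Σσ²ᵢ = 2.86 + 1.77 + 0.96 = 5.59
Var(T) = 5.59 + 2 × 0.60 = 6.79
α (item deleted) = (3/2)·(1 − 5.59/6.79) = 0.27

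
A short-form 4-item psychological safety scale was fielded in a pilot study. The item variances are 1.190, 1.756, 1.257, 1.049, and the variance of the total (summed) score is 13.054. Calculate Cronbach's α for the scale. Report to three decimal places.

Cronbach's α = 0.797

ΣVar(i) = 1.190 + 1.756 + 1.257 + 1.049 = 5.252
α = (k/(k−1))·(1 − ΣVar(i)/σ²_T) = (4/3)·(1 − 5.252/13.054) = 0.797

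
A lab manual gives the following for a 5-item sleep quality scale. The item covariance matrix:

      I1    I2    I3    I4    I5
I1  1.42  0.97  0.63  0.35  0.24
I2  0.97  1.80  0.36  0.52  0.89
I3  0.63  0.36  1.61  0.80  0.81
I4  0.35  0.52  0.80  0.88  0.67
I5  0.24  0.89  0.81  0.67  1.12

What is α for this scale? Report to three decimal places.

sum of item variances = 1.42 + 1.80 + 1.61 + 0.88 + 1.12 = 6.83
Sum of the distinct covariances = 6.24
σ²_T = 6.83 + 2 × 6.24 = 19.31
α = (k/(k−1))·(1 − sum of item variances/σ²_T) = (5/4)·(1 − 6.83/19.31) = 0.808

α = 0.808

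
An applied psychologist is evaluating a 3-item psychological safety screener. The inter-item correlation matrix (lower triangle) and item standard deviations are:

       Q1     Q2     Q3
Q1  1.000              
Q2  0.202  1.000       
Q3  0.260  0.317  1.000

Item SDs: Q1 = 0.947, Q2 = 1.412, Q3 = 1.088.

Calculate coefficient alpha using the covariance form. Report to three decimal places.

coefficient alpha = 0.502

Σσ²ᵢ = 0.947² + 1.412² + 1.088² = 4.0743
Covariances σ_ij = r_ij · s_i · s_j:
  σ(Q1,Q2) = 0.202 × 0.947 × 1.412 = 0.2701
  σ(Q1,Q3) = 0.260 × 0.947 × 1.088 = 0.2679
  σ(Q2,Q3) = 0.317 × 1.412 × 1.088 = 0.4870
σ²_T = Σσ²ᵢ + 2·Σσ_ij = 4.0743 + 2 × 1.0250 = 6.1243
α = (3/2)·(1 − 4.0743/6.1243) = 0.502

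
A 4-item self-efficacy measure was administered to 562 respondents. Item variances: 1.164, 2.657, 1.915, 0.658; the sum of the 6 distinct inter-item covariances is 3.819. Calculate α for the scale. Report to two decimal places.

α = 0.73

ΣVar(i) = 1.164 + 2.657 + 1.915 + 0.658 = 6.394
Sum of distinct covariances = 3.819
σ²_total = ΣVar(i) + 2·Σcov = 6.394 + 2 × 3.819 = 14.032
α = (4/3)·(1 − 6.394/14.032) = 0.73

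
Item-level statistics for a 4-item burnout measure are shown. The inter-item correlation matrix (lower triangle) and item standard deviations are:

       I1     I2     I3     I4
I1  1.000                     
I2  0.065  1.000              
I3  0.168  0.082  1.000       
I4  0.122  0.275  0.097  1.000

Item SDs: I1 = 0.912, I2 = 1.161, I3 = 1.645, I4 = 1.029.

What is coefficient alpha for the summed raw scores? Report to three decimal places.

Σσ²ᵢ = 0.912² + 1.161² + 1.645² + 1.029² = 5.9445
Covariances σ_ij = r_ij · s_i · s_j:
  σ(I1,I2) = 0.065 × 0.912 × 1.161 = 0.0688
  σ(I1,I3) = 0.168 × 0.912 × 1.645 = 0.2520
  σ(I1,I4) = 0.122 × 0.912 × 1.029 = 0.1145
  σ(I2,I3) = 0.082 × 1.161 × 1.645 = 0.1566
  σ(I2,I4) = 0.275 × 1.161 × 1.029 = 0.3285
  σ(I3,I4) = 0.097 × 1.645 × 1.029 = 0.1642
σ²_T = Σσ²ᵢ + 2·Σσ_ij = 5.9445 + 2 × 1.0846 = 8.1137
α = (4/3)·(1 − 5.9445/8.1137) = 0.356

α = 0.356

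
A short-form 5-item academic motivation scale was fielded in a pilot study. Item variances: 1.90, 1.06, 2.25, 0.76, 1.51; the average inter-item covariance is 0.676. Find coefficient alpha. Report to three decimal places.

Σσᵢ² = 1.90 + 1.06 + 2.25 + 0.76 + 1.51 = 7.48
Sum of the 10 distinct covariances = 10 × 0.676 = 6.760
total variance = Σσᵢ² + 2·Σcov = 7.48 + 2 × 6.760 = 21.000
α = (5/4)·(1 − 7.48/21.000) = 0.805

coefficient alpha = 0.805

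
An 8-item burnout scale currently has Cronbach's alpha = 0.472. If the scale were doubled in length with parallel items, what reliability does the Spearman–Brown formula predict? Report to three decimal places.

Length factor m = 2
α' = m·α / (1 + (m−1)·α)
   = 2 × 0.472 / (1 + (2 − 1) × 0.472)
   = 0.9440 / 1.4720 = 0.641

predicted reliability = 0.641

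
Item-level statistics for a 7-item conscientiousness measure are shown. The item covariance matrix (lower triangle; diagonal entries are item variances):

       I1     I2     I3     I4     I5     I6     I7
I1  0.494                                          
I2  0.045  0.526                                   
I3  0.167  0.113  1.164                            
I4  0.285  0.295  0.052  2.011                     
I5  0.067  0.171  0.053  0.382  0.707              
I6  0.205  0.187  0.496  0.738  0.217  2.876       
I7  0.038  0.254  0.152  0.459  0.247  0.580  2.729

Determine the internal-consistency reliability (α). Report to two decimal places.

α = 0.58

Σσ²ᵢ = 0.494 + 0.526 + 1.164 + 2.011 + 0.707 + 2.876 + 2.729 = 10.507
Σ_{i<j} σ_ij = 5.203
Var(T) = 10.507 + 2 × 5.203 = 20.913
α = (k/(k−1))·(1 − Σσ²ᵢ/Var(T)) = (7/6)·(1 − 10.507/20.913) = 0.58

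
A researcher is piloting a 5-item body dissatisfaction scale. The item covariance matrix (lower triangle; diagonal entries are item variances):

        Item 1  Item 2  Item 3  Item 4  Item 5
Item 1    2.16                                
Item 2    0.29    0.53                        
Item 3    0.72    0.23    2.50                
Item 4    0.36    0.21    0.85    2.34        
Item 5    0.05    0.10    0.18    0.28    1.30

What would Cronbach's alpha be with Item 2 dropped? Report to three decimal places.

Cronbach's alpha = 0.494

Remaining items: Item 1, Item 3, Item 4, Item 5 (k = 4).
Σσᵢ² = 2.16 + 2.50 + 2.34 + 1.30 = 8.30
total variance = 8.30 + 2 × 2.44 = 13.18
α (item deleted) = (4/3)·(1 − 8.30/13.18) = 0.494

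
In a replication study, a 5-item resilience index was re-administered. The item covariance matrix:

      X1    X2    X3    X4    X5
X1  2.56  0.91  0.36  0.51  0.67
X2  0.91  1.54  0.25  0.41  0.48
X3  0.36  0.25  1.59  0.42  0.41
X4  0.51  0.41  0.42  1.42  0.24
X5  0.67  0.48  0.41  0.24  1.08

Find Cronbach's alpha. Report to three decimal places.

Σσ²ᵢ = 2.56 + 1.54 + 1.59 + 1.42 + 1.08 = 8.19
Σ_{i<j} σ_ij = 4.66
total variance = 8.19 + 2 × 4.66 = 17.51
α = (k/(k−1))·(1 − Σσ²ᵢ/total variance) = (5/4)·(1 − 8.19/17.51) = 0.665

α = 0.665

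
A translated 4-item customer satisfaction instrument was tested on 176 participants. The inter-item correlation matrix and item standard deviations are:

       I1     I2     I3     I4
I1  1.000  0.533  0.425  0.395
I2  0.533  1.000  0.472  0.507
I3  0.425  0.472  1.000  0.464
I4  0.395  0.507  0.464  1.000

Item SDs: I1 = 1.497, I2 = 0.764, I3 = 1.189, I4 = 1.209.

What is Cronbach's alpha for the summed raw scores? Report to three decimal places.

Σσ²ᵢ = 1.497² + 0.764² + 1.189² + 1.209² = 5.7001
Covariances σ_ij = r_ij · s_i · s_j:
  σ(I1,I2) = 0.533 × 1.497 × 0.764 = 0.6096
  σ(I1,I3) = 0.425 × 1.497 × 1.189 = 0.7565
  σ(I1,I4) = 0.395 × 1.497 × 1.209 = 0.7149
  σ(I2,I3) = 0.472 × 0.764 × 1.189 = 0.4288
  σ(I2,I4) = 0.507 × 0.764 × 1.209 = 0.4683
  σ(I3,I4) = 0.464 × 1.189 × 1.209 = 0.6670
σ²_T = Σσ²ᵢ + 2·Σσ_ij = 5.7001 + 2 × 3.6451 = 12.9903
α = (4/3)·(1 − 5.7001/12.9903) = 0.748

α = 0.748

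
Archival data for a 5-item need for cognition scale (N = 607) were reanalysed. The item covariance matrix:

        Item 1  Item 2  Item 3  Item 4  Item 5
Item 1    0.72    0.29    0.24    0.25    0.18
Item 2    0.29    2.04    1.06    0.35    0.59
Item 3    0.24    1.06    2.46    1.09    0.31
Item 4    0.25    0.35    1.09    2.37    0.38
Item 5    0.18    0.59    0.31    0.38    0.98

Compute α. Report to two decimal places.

ΣVar(i) = 0.72 + 2.04 + 2.46 + 2.37 + 0.98 = 8.57
Sum of off-diagonal covariances = 4.74
total variance = 8.57 + 2 × 4.74 = 18.05
α = (k/(k−1))·(1 − ΣVar(i)/total variance) = (5/4)·(1 − 8.57/18.05) = 0.66

α = 0.66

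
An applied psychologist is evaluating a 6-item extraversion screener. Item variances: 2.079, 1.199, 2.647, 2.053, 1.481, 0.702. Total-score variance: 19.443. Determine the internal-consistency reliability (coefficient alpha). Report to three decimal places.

coefficient alpha = 0.573

sum of item variances = 2.079 + 1.199 + 2.647 + 2.053 + 1.481 + 0.702 = 10.161
α = (k/(k−1))·(1 − sum of item variances/total variance) = (6/5)·(1 − 10.161/19.443) = 0.573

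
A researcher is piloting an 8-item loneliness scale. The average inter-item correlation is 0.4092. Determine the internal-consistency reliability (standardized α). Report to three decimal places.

Standardized α = k·r̄ / (1 + (k−1)·r̄) = 8 × 0.4092 / (1 + 7 × 0.4092)
  = 3.2736 / 3.8644 = 0.847

standardized α = 0.847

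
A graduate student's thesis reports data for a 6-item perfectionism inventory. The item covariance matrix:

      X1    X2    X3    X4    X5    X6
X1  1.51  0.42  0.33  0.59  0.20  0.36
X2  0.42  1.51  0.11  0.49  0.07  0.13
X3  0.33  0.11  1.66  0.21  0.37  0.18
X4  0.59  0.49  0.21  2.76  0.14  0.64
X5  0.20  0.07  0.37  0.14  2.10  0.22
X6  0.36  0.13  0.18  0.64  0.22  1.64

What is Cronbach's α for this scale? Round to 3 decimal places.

α = 0.533

sum of item variances = 1.51 + 1.51 + 1.66 + 2.76 + 2.10 + 1.64 = 11.18
Σ_{i<j} σ_ij = 4.46
total variance = 11.18 + 2 × 4.46 = 20.10
α = (k/(k−1))·(1 − sum of item variances/total variance) = (6/5)·(1 − 11.18/20.10) = 0.533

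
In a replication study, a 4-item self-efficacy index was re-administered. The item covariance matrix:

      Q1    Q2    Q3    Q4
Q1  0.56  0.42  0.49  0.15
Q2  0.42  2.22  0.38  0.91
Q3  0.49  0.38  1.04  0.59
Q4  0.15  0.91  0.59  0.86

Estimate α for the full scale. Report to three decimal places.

α = 0.742

ΣVar(i) = 0.56 + 2.22 + 1.04 + 0.86 = 4.68
Sum of the distinct covariances = 2.94
σ²_total = 4.68 + 2 × 2.94 = 10.56
α = (k/(k−1))·(1 − ΣVar(i)/σ²_total) = (4/3)·(1 − 4.68/10.56) = 0.742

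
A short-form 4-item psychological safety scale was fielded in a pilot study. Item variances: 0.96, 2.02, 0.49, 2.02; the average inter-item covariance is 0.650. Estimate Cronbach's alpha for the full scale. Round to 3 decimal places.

Cronbach's alpha = 0.783

sum of item variances = 0.96 + 2.02 + 0.49 + 2.02 = 5.49
Sum of the 6 distinct covariances = 6 × 0.650 = 3.900
Var(T) = sum of item variances + 2·Σcov = 5.49 + 2 × 3.900 = 13.290
α = (4/3)·(1 − 5.49/13.290) = 0.783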